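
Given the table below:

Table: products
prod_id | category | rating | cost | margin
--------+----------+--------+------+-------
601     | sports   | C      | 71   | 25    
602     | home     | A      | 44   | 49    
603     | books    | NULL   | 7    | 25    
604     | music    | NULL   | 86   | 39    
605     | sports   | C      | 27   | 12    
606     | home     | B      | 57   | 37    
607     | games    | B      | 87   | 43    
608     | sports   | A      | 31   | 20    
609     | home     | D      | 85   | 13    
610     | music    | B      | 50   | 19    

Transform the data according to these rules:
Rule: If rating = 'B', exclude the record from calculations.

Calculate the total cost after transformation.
351

Step 1: Identify records where rating = 'B'
Step 2: The excluded records sum to 194
Step 3: Original total cost = 545
Step 4: Remaining total = 545 - 194 = 351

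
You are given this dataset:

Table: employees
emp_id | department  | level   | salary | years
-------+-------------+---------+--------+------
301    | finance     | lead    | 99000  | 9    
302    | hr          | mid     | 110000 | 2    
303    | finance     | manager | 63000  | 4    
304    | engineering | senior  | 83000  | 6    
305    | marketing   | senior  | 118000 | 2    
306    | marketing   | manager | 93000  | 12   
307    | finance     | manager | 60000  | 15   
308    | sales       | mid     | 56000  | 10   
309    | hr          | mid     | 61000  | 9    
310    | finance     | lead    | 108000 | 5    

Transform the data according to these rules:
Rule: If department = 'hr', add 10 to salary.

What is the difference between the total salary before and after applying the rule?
20

Step 1: Original sum of salary = 851000
Step 2: 2 records have department = 'hr'
Step 3: Each affected record changes by 10
Step 4: Total change = 2 × 10 = 20
Step 5: New sum = 851000 + 20 = 851020
Step 6: Difference = |851020 - 851000| = 20
        (Sum increased by 20)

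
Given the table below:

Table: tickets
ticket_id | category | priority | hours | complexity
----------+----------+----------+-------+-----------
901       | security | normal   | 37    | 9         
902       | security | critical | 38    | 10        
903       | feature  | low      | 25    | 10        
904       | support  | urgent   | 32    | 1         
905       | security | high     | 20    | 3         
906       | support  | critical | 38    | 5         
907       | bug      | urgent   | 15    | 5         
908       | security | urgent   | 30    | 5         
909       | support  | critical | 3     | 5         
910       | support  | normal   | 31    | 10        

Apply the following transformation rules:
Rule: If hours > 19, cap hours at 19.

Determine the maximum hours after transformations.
19

Step 1: Original maximum hours = 38
Step 2: Apply cap at 19
Step 3: 8 records had hours > 19 and were capped
Step 4: Maximum after transformation = 19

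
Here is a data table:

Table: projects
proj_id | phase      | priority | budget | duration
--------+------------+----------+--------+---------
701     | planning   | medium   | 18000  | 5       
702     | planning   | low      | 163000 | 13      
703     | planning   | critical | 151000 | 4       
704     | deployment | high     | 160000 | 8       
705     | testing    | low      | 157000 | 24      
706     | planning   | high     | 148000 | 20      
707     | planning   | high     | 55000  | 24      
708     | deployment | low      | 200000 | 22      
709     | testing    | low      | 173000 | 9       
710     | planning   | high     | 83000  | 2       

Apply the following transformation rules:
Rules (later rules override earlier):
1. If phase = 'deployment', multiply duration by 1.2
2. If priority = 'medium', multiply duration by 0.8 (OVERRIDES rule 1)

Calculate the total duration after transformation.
136.0

Step 1: Rule 2 takes priority for records with priority = 'medium'
  - 1 records: 5 × 0.8 = 4.0
Step 2: Rule 1 applies to remaining records with phase = 'deployment'
  - 2 records: 30 × 1.2 = 36.0
Step 3: Other records unchanged: 96
Step 4: Final sum = 4.0 + 36.0 + 96 = 136.0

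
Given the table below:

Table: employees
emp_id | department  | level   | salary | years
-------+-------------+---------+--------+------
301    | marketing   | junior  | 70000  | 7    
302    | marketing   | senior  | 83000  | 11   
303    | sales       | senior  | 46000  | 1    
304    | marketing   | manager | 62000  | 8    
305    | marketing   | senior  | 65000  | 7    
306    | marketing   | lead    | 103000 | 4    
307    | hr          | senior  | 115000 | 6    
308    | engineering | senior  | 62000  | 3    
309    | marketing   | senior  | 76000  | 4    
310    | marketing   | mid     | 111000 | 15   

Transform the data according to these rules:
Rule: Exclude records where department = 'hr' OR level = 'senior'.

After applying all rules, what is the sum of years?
34

Step 1: Find records where department = 'hr' OR level = 'senior'
Step 2: 6 records match, summing to 32
Step 3: Original sum: 66
Step 4: Remaining sum = 66 - 32 = 34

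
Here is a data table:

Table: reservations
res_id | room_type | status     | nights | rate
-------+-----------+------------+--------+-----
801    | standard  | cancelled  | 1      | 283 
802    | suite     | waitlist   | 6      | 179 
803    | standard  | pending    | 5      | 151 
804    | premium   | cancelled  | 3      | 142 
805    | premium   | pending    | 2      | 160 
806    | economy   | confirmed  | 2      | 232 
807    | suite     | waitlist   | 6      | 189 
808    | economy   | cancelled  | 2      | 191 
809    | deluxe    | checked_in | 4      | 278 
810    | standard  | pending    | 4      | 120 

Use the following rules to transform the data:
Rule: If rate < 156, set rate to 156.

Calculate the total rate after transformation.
1980

Step 1: 3 records have rate < 156
Step 2: These records originally summed to 413
Step 3: After setting to minimum: 3 × 156 = 468
Step 4: Unaffected records sum: 1512
Step 5: Final sum = 468 + 1512 = 1980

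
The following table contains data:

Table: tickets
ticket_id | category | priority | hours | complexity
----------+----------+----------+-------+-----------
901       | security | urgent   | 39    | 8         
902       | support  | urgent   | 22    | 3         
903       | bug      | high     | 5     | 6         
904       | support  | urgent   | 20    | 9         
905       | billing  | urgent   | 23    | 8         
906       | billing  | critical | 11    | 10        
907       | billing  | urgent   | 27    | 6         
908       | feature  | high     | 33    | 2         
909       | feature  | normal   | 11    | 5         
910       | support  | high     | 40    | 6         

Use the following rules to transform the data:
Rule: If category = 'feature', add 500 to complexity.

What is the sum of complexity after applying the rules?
1063

Step 1: Count records where category = 'feature': 2
Step 2: Total bonus added: 2 × 500 = 1000
Step 3: Original sum of complexity: 63
Step 4: Final sum = 63 + 1000 = 1063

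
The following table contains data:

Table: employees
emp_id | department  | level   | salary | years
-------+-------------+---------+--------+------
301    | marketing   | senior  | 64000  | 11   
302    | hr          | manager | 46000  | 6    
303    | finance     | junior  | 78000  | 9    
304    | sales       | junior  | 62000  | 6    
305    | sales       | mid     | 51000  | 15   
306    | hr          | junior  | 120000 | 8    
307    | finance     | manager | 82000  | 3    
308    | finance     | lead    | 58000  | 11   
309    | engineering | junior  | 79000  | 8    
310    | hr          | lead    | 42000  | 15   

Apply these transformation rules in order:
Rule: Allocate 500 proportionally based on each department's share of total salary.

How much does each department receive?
engineering: 57.92, finance: 159.82, hr: 152.49, marketing: 46.92, sales: 82.84

Step 1: Calculate total salary = 682000
Step 2: Calculate each department's proportion:
  engineering: 79000/682000 = 11.58% → 57.92
  finance: 218000/682000 = 31.96% → 159.82
  hr: 208000/682000 = 30.50% → 152.49
  marketing: 64000/682000 = 9.38% → 46.92
  sales: 113000/682000 = 16.57% → 82.84
Step 3: Verify: sum of allocations ≈ 500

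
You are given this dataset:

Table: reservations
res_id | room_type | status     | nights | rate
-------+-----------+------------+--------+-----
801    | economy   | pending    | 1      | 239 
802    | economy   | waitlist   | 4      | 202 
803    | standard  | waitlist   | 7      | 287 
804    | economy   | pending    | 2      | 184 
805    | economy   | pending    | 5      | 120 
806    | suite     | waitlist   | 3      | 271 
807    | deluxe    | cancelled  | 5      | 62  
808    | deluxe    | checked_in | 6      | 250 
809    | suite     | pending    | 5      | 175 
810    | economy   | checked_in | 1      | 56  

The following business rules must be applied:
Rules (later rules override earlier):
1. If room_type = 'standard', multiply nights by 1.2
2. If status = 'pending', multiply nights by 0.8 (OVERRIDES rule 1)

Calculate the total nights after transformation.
37.8

Step 1: Rule 2 takes priority for records with status = 'pending'
  - 4 records: 13 × 0.8 = 10.4
Step 2: Rule 1 applies to remaining records with room_type = 'standard'
  - 1 records: 7 × 1.2 = 8.4
Step 3: Other records unchanged: 19
Step 4: Final sum = 10.4 + 8.4 + 19 = 37.8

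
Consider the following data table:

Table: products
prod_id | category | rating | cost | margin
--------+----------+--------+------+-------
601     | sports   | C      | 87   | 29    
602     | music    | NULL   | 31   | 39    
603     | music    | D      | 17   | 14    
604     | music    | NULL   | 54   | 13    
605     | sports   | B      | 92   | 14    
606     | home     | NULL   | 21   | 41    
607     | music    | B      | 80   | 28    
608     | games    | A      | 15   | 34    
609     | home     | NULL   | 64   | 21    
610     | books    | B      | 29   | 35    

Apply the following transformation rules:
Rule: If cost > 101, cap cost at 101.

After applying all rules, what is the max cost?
92

Step 1: Original maximum cost = 92
Step 2: Check cap of 101 against maximum
Step 3: No records exceed the cap (max 92 <= cap 101), so no capping applies
Step 4: Maximum after transformation = 92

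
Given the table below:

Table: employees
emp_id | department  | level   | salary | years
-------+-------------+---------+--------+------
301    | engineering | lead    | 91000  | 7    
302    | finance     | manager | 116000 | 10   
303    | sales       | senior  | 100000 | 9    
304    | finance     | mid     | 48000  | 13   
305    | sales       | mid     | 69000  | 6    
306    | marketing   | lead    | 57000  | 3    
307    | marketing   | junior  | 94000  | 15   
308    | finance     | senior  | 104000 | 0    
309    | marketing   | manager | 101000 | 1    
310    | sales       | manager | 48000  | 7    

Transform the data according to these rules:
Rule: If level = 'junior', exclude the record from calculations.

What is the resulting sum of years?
56

Step 1: Identify records where level = 'junior'
Step 2: The excluded records sum to 15
Step 3: Original total years = 71
Step 4: Remaining total = 71 - 15 = 56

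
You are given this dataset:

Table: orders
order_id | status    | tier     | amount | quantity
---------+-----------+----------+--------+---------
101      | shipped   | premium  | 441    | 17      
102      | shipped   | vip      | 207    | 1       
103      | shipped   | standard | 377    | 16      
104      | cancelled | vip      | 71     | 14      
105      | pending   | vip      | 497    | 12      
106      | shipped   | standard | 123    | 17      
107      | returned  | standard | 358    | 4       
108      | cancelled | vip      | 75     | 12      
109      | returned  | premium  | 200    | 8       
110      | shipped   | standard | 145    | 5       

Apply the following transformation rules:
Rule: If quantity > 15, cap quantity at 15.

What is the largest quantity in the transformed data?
15

Step 1: Original maximum quantity = 17
Step 2: Apply cap at 15
Step 3: 3 records had quantity > 15 and were capped
Step 4: Maximum after transformation = 15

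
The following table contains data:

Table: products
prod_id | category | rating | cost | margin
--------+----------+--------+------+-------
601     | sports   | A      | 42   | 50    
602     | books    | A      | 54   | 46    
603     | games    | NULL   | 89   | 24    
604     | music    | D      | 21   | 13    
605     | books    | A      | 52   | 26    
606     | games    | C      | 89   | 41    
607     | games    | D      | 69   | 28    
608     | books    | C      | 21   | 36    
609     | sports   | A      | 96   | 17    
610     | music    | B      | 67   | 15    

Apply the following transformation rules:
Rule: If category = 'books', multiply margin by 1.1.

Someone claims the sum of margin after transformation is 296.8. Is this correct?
No, the correct result is 306.8.

Step 1: Calculate the correct sum after transformation
Step 2: Apply multiplier 1.1 to records where category = 'books'
Step 3: Correct result = 306.8
Step 4: Claimed result = 296.8
Step 5: 306.8 ≠ 296.8
Conclusion: The claimed result is incorrect. The correct answer is 306.8.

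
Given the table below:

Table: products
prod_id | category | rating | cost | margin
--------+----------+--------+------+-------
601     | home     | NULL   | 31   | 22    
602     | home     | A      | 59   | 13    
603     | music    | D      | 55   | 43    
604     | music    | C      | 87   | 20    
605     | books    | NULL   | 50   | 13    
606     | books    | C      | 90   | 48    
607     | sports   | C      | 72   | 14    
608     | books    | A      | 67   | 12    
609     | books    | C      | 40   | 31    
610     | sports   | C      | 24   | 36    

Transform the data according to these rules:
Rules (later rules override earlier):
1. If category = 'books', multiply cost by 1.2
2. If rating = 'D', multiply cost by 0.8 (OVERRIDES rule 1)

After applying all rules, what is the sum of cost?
613.4

Step 1: Rule 2 takes priority for records with rating = 'D'
  - 1 records: 55 × 0.8 = 44.0
Step 2: Rule 1 applies to remaining records with category = 'books'
  - 4 records: 247 × 1.2 = 296.4
Step 3: Other records unchanged: 273
Step 4: Final sum = 44.0 + 296.4 + 273 = 613.4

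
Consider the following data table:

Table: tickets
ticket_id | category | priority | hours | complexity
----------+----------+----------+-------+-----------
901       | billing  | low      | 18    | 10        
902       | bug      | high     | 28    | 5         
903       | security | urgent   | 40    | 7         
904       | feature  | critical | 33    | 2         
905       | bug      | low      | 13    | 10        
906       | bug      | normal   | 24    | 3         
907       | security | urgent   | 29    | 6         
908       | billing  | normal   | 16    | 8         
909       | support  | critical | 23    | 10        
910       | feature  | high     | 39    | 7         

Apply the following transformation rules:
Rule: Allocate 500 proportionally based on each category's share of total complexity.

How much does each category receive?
billing: 132.35, bug: 132.35, feature: 66.18, security: 95.59, support: 73.53

Step 1: Calculate total complexity = 68
Step 2: Calculate each category's proportion:
  billing: 18/68 = 26.47% → 132.35
  bug: 18/68 = 26.47% → 132.35
  feature: 9/68 = 13.24% → 66.18
  security: 13/68 = 19.12% → 95.59
  support: 10/68 = 14.71% → 73.53
Step 3: Verify: sum of allocations ≈ 500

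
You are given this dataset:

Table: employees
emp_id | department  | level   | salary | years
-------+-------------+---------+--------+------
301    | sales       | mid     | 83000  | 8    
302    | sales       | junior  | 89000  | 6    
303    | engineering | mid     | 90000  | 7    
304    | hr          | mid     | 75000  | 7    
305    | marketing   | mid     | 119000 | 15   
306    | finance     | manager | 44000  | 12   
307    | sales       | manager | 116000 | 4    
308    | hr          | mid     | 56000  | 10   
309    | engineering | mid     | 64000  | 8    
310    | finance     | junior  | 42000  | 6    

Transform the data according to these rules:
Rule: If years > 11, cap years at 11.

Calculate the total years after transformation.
78

Step 1: 2 records have years > 11
Step 2: These records originally summed to 27
Step 3: After capping: 2 × 11 = 22
Step 4: Unaffected records sum: 56
Step 5: Final sum = 22 + 56 = 78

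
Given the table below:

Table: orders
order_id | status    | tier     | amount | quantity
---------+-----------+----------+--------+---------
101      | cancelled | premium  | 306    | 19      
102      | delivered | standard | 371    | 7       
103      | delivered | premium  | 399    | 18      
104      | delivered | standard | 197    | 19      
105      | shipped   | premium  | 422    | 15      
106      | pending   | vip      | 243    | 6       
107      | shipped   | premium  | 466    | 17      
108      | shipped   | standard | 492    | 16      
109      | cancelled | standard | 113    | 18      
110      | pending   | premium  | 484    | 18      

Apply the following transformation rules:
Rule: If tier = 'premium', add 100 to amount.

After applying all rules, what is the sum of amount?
3993

Step 1: Count records where tier = 'premium': 5
Step 2: Total bonus added: 5 × 100 = 500
Step 3: Original sum of amount: 3493
Step 4: Final sum = 3493 + 500 = 3993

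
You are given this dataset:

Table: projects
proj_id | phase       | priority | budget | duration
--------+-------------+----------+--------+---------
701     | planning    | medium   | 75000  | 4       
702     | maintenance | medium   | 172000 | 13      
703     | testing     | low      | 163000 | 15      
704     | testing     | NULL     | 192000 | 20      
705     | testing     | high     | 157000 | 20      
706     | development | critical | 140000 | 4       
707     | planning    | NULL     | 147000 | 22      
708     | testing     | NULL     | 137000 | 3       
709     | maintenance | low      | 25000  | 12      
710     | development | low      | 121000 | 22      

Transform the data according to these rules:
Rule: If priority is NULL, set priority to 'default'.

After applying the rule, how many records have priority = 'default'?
3

Step 1: Count records where priority IS NULL
Step 2: Found 3 records with NULL priority
Step 3: These records will have priority set to 'default'
Step 4: Records already having priority = 'default': 0
Step 5: Answer: 3 + 0 = 3 records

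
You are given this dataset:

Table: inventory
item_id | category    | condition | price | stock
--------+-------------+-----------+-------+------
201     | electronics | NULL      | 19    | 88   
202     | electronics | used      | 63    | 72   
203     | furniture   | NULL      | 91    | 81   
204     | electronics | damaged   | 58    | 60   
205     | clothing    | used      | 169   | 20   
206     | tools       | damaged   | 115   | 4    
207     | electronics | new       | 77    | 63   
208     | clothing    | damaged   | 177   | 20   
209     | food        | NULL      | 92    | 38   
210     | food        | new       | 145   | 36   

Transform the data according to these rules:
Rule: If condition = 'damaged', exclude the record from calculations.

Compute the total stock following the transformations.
398

Step 1: Identify records where condition = 'damaged'
Step 2: The excluded records sum to 84
Step 3: Original total stock = 482
Step 4: Remaining total = 482 - 84 = 398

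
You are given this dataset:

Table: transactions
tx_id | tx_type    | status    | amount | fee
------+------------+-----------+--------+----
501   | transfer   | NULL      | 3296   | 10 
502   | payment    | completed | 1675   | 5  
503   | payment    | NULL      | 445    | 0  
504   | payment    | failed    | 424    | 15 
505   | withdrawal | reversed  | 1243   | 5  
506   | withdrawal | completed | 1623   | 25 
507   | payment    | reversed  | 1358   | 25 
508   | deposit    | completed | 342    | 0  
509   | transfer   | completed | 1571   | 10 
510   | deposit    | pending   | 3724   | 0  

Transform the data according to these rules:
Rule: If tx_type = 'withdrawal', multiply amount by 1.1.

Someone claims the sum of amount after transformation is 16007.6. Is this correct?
No, the correct result is 15987.6.

Step 1: Calculate the correct sum after transformation
Step 2: Apply multiplier 1.1 to records where tx_type = 'withdrawal'
Step 3: Correct result = 15987.6
Step 4: Claimed result = 16007.6
Step 5: 15987.6 ≠ 16007.6
Conclusion: The claimed result is incorrect. The correct answer is 15987.6.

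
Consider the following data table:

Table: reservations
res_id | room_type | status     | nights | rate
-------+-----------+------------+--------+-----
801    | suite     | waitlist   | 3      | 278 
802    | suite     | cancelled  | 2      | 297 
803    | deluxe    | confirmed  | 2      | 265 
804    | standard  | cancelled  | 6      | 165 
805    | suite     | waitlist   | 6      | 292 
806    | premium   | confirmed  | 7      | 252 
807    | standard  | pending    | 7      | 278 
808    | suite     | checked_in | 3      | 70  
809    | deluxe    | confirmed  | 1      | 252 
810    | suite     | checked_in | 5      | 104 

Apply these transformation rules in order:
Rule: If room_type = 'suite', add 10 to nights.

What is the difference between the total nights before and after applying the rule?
50

Step 1: Original sum of nights = 42
Step 2: 5 records have room_type = 'suite'
Step 3: Each affected record changes by 10
Step 4: Total change = 5 × 10 = 50
Step 5: New sum = 42 + 50 = 92
Step 6: Difference = |92 - 42| = 50
        (Sum increased by 50)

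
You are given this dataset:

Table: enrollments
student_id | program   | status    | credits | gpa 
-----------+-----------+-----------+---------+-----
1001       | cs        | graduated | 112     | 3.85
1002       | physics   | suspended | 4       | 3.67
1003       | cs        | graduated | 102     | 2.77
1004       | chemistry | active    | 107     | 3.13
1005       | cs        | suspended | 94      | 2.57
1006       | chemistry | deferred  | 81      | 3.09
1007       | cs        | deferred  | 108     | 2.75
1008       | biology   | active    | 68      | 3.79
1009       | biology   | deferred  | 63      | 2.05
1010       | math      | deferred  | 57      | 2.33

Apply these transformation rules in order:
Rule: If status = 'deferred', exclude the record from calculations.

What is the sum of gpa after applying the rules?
19.78

Step 1: Identify records where status = 'deferred'
Step 2: The excluded records sum to 10.22
Step 3: Original total gpa = 30.0
Step 4: Remaining total = 30.0 - 10.22 = 19.78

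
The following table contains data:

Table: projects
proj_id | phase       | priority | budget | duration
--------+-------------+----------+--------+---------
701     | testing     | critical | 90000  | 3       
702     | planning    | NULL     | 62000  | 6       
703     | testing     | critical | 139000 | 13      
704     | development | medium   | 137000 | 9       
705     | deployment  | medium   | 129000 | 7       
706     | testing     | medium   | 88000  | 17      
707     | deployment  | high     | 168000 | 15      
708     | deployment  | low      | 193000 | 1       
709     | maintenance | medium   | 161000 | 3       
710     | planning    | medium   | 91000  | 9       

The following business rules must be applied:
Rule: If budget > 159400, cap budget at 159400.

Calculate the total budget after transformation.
1214200

Step 1: 3 records have budget > 159400
Step 2: These records originally summed to 522000
Step 3: After capping: 3 × 159400 = 478200
Step 4: Unaffected records sum: 736000
Step 5: Final sum = 478200 + 736000 = 1214200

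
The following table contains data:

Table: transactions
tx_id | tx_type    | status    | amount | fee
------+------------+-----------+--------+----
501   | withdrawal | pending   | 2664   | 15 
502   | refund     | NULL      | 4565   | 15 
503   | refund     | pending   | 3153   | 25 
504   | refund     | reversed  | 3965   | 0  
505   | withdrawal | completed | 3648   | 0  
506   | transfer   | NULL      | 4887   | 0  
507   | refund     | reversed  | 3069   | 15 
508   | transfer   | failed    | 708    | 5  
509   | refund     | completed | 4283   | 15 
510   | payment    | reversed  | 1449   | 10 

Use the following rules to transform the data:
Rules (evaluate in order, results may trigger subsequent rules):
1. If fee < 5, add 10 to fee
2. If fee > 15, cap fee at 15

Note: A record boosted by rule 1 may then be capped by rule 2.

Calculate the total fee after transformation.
120

Step 1: Apply rule 1 to records with fee < 5
  - 3 records get bonus of 10
  - Of these, 0 records then exceed 15 and get capped
Step 2: Apply rule 2 to records with fee > 15
  - 1 records (original) are capped
Step 3: Calculate final sum = 120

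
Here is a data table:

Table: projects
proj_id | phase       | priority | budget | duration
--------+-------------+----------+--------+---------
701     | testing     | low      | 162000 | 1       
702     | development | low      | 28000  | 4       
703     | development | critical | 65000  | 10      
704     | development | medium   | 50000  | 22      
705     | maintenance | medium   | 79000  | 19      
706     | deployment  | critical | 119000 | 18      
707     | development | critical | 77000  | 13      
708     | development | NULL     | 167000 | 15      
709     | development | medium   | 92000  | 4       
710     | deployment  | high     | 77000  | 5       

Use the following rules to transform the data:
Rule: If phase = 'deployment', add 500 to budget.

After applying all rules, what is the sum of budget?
917000

Step 1: Count records where phase = 'deployment': 2
Step 2: Total bonus added: 2 × 500 = 1000
Step 3: Original sum of budget: 916000
Step 4: Final sum = 916000 + 1000 = 917000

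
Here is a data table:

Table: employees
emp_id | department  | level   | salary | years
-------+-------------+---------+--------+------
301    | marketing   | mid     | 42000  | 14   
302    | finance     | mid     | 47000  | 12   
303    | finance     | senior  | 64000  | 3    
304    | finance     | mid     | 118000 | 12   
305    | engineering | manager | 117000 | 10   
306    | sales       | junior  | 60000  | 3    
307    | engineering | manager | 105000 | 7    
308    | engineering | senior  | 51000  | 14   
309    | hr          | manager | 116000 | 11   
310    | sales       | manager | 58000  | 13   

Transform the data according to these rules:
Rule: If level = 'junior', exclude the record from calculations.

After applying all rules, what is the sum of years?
96

Step 1: Identify records where level = 'junior'
Step 2: The excluded records sum to 3
Step 3: Original total years = 99
Step 4: Remaining total = 99 - 3 = 96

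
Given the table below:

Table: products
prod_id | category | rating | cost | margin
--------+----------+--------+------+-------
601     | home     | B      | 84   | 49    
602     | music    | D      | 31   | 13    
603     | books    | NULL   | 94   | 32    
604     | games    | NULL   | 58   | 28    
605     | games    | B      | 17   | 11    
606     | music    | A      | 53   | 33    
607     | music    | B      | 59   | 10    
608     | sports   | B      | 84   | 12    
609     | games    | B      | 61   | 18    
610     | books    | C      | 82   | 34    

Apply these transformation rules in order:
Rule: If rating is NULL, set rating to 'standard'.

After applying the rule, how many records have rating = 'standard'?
2

Step 1: Count records where rating IS NULL
Step 2: Found 2 records with NULL rating
Step 3: These records will have rating set to 'standard'
Step 4: Records already having rating = 'standard': 0
Step 5: Answer: 2 + 0 = 2 records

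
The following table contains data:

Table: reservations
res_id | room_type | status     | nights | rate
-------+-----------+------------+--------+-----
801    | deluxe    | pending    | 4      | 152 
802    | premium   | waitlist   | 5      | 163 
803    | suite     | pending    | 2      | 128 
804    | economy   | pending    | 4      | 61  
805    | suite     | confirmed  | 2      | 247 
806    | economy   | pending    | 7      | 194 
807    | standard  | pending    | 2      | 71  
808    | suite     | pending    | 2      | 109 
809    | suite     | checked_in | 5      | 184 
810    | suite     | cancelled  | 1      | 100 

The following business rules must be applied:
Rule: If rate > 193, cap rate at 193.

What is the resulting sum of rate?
1354

Step 1: 2 records have rate > 193
Step 2: These records originally summed to 441
Step 3: After capping: 2 × 193 = 386
Step 4: Unaffected records sum: 968
Step 5: Final sum = 386 + 968 = 1354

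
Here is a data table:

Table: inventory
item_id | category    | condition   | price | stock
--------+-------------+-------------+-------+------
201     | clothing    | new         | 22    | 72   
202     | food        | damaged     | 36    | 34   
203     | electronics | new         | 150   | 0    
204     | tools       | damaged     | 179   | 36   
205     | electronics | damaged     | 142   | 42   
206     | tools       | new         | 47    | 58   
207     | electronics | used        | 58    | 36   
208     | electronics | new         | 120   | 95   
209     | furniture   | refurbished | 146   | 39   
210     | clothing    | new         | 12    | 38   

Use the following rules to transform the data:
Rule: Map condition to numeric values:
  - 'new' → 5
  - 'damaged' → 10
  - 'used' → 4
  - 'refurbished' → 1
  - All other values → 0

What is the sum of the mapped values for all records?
60

Step 1: Apply mapping to each record
Step 2: Count by status:
  'new': 5 records × 5 = 25
  'damaged': 3 records × 10 = 30
  'used': 1 records × 4 = 4
  'refurbished': 1 records × 1 = 1
Step 3: Sum all mapped values = 60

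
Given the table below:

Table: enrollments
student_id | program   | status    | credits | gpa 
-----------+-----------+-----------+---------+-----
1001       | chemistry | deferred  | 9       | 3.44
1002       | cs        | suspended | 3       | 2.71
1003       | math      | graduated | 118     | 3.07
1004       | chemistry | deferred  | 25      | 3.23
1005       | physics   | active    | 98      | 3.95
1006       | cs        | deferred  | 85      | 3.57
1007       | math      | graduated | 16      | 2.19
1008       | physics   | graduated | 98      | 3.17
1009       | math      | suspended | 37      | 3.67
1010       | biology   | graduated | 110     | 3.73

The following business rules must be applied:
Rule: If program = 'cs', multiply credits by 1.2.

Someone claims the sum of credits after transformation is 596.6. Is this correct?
No, the correct result is 616.6.

Step 1: Calculate the correct sum after transformation
Step 2: Apply multiplier 1.2 to records where program = 'cs'
Step 3: Correct result = 616.6
Step 4: Claimed result = 596.6
Step 5: 616.6 ≠ 596.6
Conclusion: The claimed result is incorrect. The correct answer is 616.6.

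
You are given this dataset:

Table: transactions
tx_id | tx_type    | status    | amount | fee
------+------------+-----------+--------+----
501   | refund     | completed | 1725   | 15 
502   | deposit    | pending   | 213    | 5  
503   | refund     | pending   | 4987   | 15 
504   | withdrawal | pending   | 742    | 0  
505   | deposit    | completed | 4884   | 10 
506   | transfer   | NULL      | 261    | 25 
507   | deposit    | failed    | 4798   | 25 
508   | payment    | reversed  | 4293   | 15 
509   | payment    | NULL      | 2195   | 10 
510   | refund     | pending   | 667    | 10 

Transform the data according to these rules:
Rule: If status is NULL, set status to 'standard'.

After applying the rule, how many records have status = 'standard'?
2

Step 1: Count records where status IS NULL
Step 2: Found 2 records with NULL status
Step 3: These records will have status set to 'standard'
Step 4: Records already having status = 'standard': 0
Step 5: Answer: 2 + 0 = 2 records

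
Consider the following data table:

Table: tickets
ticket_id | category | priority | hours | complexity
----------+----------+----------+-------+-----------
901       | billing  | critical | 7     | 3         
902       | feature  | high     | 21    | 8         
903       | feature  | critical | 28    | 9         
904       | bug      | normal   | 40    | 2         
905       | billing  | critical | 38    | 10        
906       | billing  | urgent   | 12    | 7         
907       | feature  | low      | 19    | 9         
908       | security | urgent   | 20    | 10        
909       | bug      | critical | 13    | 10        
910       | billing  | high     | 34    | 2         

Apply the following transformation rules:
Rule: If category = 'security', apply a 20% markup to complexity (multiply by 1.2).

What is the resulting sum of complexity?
72.0

Step 1: Records with category = 'security' have total complexity = 10
Step 2: Apply multiplier: 10 × 1.2 = 12.0
Step 3: Other records total: 60
Step 4: Final sum = 12.0 + 60 = 72.0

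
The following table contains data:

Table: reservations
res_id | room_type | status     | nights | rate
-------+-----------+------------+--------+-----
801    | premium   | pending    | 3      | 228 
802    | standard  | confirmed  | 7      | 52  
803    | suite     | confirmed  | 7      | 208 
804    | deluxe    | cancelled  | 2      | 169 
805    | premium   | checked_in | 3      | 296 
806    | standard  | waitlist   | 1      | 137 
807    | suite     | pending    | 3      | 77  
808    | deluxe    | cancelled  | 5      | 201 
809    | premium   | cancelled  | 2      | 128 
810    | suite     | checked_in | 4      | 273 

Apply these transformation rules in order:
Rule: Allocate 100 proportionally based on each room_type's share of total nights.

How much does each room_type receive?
deluxe: 18.92, premium: 21.62, standard: 21.62, suite: 37.84

Step 1: Calculate total nights = 37
Step 2: Calculate each room_type's proportion:
  deluxe: 7/37 = 18.92% → 18.92
  premium: 8/37 = 21.62% → 21.62
  standard: 8/37 = 21.62% → 21.62
  suite: 14/37 = 37.84% → 37.84
Step 3: Verify: sum of allocations ≈ 100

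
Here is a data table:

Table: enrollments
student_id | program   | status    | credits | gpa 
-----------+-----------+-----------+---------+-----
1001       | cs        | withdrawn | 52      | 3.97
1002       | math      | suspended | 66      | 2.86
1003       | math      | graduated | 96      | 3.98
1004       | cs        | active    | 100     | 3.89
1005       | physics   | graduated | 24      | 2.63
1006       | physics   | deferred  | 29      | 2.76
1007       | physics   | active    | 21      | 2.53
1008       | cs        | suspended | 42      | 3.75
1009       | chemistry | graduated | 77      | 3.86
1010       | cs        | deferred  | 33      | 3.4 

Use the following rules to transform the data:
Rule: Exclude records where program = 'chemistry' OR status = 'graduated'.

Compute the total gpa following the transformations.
23.16

Step 1: Find records where program = 'chemistry' OR status = 'graduated'
Step 2: 3 records match, summing to 10.47
Step 3: Original sum: 33.63
Step 4: Remaining sum = 33.63 - 10.47 = 23.16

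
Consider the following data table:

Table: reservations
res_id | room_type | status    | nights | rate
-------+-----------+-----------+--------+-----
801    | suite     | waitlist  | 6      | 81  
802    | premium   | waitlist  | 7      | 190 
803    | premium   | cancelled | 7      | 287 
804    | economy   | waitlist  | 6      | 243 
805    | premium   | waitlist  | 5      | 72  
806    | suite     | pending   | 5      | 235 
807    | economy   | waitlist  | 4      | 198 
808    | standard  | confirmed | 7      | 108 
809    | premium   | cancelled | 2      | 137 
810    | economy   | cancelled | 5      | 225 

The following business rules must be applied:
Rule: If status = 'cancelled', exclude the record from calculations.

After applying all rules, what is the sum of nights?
40

Step 1: Identify records where status = 'cancelled'
Step 2: The excluded records sum to 14
Step 3: Original total nights = 54
Step 4: Remaining total = 54 - 14 = 40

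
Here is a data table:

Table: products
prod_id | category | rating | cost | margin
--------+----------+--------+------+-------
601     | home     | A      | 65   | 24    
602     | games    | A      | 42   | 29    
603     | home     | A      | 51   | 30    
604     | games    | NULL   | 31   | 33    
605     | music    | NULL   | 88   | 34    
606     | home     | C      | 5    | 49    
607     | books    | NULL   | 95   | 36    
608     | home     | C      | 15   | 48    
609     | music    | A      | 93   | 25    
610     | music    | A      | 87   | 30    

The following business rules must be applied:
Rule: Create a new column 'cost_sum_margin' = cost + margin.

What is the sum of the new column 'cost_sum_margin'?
910

Step 1: For each record, compute cost + margin
Example calculations:
  65 + 24 = 89
  42 + 29 = 71
  51 + 30 = 81
  ...
Step 2: Sum all derived values
Step 3: Total = 910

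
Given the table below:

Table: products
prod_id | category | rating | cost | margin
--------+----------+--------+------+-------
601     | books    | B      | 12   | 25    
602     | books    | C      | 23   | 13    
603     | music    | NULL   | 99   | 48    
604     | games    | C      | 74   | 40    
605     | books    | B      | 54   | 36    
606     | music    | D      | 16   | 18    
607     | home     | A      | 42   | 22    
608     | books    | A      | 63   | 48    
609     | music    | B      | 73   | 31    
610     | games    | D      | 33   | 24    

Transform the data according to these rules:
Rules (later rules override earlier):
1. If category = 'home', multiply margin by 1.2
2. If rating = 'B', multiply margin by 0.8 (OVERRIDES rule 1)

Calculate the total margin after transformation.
291.0

Step 1: Rule 2 takes priority for records with rating = 'B'
  - 3 records: 92 × 0.8 = 73.6
Step 2: Rule 1 applies to remaining records with category = 'home'
  - 1 records: 22 × 1.2 = 26.4
Step 3: Other records unchanged: 191
Step 4: Final sum = 73.6 + 26.4 + 191 = 291.0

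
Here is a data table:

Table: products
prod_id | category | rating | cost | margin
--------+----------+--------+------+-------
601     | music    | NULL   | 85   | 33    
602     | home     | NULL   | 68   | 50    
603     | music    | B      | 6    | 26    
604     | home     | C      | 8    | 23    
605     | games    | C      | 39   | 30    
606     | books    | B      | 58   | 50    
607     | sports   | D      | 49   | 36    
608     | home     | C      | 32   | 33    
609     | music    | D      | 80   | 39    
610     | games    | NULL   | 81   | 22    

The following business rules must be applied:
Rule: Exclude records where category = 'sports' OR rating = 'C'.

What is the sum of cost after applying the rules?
378

Step 1: Find records where category = 'sports' OR rating = 'C'
Step 2: 4 records match, summing to 128
Step 3: Original sum: 506
Step 4: Remaining sum = 506 - 128 = 378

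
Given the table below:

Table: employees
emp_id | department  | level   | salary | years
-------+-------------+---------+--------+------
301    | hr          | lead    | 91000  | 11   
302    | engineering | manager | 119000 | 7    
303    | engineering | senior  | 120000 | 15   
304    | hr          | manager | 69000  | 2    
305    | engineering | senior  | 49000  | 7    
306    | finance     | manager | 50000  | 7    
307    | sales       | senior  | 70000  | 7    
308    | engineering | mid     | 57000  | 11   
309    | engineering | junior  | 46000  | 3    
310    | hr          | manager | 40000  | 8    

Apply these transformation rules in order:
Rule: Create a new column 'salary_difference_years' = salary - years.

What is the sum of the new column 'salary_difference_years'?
710922

Step 1: For each record, compute salary - years
Example calculations:
  91000 - 11 = 90989
  119000 - 7 = 118993
  120000 - 15 = 119985
  ...
Step 2: Sum all derived values
Step 3: Total = 710922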